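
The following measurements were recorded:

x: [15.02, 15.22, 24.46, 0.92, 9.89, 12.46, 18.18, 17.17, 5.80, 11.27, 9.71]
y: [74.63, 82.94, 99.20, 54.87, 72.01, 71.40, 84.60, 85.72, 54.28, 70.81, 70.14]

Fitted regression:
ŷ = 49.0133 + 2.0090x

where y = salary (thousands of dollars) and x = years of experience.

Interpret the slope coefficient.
On average, salary is about 2.0090 thousand dollars higher for every extra year of experience.

The slope coefficient β₁ = 2.0090 represents the marginal effect of experience on salary.

Interpretation:
- Experience up by 1 year → predicted salary increases by 2.0090 thousand dollars
- This is a linear approximation: the same per-unit change is assumed across the whole observed x range

(β₀ = 49.0133 is the fitted value at x = 0 and is not part of the slope interpretation.)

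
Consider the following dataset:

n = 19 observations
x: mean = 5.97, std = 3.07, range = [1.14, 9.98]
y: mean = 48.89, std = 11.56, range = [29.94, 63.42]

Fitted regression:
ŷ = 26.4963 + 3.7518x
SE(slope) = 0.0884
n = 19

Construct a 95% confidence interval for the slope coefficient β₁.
The 95% CI for β₁ is (3.5653, 3.9383)

Confidence interval for the slope:

The 95% CI for β₁ is: β̂₁ ± t*(α/2, n-2) × SE(β̂₁)

Step 1: Find critical t-value
- Confidence level = 0.95
- Degrees of freedom = n - 2 = 19 - 2 = 17
- t*(α/2, 17) = 2.1098

Step 2: Calculate margin of error
Margin = 2.1098 × 0.0884 = 0.1865

Step 3: Construct interval
CI = 3.7518 ± 0.1865
CI = (3.5653, 3.9383)

Interpretation: intervals built this way capture the true β₁ in 95% of repeated samples; here the plausible range for the per-unit effect of x on y is 3.5653 to 3.9383.
Both endpoints are positive, so the data support a genuinely positive slope at this confidence level.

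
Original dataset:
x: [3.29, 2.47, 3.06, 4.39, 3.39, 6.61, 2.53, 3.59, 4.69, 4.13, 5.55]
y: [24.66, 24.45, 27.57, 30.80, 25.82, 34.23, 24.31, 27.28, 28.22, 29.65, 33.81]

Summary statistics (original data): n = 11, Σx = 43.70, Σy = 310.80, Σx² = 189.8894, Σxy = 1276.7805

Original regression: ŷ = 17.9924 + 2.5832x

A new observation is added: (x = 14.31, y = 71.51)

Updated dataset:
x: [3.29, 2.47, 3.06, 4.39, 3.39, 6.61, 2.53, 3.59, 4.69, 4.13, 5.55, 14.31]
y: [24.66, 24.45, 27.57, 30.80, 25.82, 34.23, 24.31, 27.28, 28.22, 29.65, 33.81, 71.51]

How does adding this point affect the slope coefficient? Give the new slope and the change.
Adding the point moves β₁ from 2.5832 to 3.9562, i.e. it increases by 1.3730 (+53.2%).

x = 14.31 lies well outside the original x-range [2.47, 6.61] (x̄ ≈ 3.97), so this observation has high leverage and can move the slope substantially.

Step 1: Update the sums with the new point (n goes from 11 to 12)
Σx  = 43.70 + 14.31 = 58.01
Σy  = 310.80 + 71.51 = 382.31
Σx² = 189.8894 + 14.31² = 189.8894 + 204.7761 = 394.6655
Σxy = 1276.7805 + 14.31×71.51 = 1276.7805 + 1023.3081 = 2300.0886

Step 2: Recompute the slope with b₁ = (nΣxy − ΣxΣy) / (nΣx² − (Σx)²)
Numerator   = 12×2300.0886 − 58.01×382.31 = 27601.0632 − 22177.8031 = 5423.2601
Denominator = 12×394.6655 − 58.01² = 4735.9860 − 3365.1601 = 1370.8259
b₁(new) = 5423.2601 / 1370.8259 = 3.9562

(Same formula on the original sums: (11×1276.7805 − 43.70×310.80) / (11×189.8894 − 43.70²) = 462.6255 / 179.0934 = 2.5832, matching the given fit.)

Step 3: Change in slope
Δβ₁ = 3.9562 − 2.5832 = +1.3730
Relative change = +1.3730 / 2.5832 × 100% = +53.2%
→ the slope increases when the point is added.

A high-leverage point only changes the slope if it is off the original line; here y = 71.51 is above the original trend, so the slope increases.
In practice: investigate whether it comes from the same population as the rest of the sample; examine leverage (hᵢ) and Cook's distance rather than deleting it automatically.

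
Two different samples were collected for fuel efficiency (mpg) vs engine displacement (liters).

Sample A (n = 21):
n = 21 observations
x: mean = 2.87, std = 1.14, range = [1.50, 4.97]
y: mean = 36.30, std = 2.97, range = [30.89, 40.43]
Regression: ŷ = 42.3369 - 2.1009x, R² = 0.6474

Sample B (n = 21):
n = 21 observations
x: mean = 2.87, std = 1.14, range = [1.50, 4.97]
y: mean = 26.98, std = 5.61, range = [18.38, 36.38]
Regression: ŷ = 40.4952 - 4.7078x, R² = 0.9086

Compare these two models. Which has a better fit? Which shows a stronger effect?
Model B has the better fit (R² = 0.9086 vs 0.6474). Model B shows the stronger effect (|β₁| = 4.7078 vs 2.1009).

Model Comparison:

Which explains more variance? (R²)
- Model A: R² = 0.6474 → 64.74% of variance in fuel efficiency explained
- Model B: R² = 0.9086 → 90.86% of variance in fuel efficiency explained
- 0.9086 > 0.6474 → Model B has the better fit

Strength of effect — compare |β₁|:
- Model A: β₁ = -2.1009 → predicted fuel efficiency falls 2.1009 mpg per additional liter of engine displacement
- Model B: β₁ = -4.7078 → predicted fuel efficiency falls 4.7078 mpg per additional liter of engine displacement
- |-2.1009| < |-4.7078| → Model B shows the stronger marginal effect

Notes:
- The two samples could reflect different populations, time periods, or measurement quality.
- A better fit (higher R²) doesn't necessarily mean a more important relationship.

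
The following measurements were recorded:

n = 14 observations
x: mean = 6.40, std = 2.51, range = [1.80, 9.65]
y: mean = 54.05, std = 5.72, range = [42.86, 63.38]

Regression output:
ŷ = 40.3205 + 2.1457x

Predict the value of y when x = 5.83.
ŷ = 52.8299

To predict y for x = 5.83, substitute into the regression equation:

ŷ = 40.3205 + 2.1457 × 5.83
ŷ = 40.3205 + 12.5094
ŷ = 52.8299

This is the fitted mean response at that x — an individual observation would come with a wider prediction interval.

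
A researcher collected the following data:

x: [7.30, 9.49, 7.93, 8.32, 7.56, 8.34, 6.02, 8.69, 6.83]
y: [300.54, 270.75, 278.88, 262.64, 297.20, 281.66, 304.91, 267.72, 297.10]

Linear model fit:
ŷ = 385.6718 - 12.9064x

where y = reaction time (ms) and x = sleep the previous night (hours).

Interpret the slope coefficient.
On average, reaction time is about 12.9064 ms lower for every extra hour of sleep.

The slope coefficient β₁ = -12.9064 represents the marginal effect of sleep on reaction time.

Interpretation:
- Sleep up by 1 hour → predicted reaction time decreases by 12.9064 ms
- The effect is assumed constant over the observed range of x (linearity)

(β₀ = 385.6718 is the fitted value at x = 0 and is not part of the slope interpretation.)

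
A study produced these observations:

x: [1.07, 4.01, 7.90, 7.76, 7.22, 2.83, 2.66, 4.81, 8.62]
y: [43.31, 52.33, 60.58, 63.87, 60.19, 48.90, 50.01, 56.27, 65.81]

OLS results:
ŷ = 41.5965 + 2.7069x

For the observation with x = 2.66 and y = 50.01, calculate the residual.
Residual = 1.2131

The residual is the difference between the actual value and the predicted value:

Residual = y - ŷ

Step 1: Calculate predicted value
ŷ = 41.5965 + 2.7069 × 2.66
ŷ = 48.7969

Step 2: Calculate residual
Residual = 50.01 - 48.7969
Residual = 1.2131

The residual is positive, so the observed y = 50.01 sits above the regression line (the line underestimates it by 1.2131).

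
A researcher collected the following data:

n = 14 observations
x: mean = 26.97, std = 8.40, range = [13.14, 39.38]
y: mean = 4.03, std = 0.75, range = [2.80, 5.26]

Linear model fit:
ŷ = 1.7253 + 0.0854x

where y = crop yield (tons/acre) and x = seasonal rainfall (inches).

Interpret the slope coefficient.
On average, crop yield is about 0.0854 tons/acre higher for every extra inch of rainfall.

β₁ = 0.0854 is the change in predicted crop yield (tons/acre) per additional inch of rainfall.

Interpretation:
- Rainfall up by 1 inch → predicted crop yield increases by 0.0854 tons/acre
- This is a linear approximation: the same per-unit change is assumed across the whole observed x range
- The sign (+) gives the direction; the magnitude 0.0854 gives the size of the effect per inch

The intercept β₀ = 1.7253 is the predicted crop yield when rainfall = 0; since the smallest observed x is 13.14, this is an extrapolation and mainly anchors the line.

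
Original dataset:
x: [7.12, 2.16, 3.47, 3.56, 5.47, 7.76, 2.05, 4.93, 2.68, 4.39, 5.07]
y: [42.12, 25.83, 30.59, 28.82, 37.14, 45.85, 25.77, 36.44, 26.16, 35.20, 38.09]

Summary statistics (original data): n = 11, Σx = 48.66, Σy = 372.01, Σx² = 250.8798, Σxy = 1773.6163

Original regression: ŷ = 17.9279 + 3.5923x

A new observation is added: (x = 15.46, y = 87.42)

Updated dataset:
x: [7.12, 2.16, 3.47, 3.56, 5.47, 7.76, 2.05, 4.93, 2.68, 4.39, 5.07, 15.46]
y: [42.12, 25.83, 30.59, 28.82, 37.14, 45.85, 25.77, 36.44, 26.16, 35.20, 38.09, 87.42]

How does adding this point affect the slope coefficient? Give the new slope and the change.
New slope β₁ = 4.5509 versus 3.5923 before: a change of +0.9586 (+26.7%).

The new point has HIGH LEVERAGE: x = 15.46 is far from the original mean x̄ = 48.66/11 ≈ 4.42 (original range [2.05, 7.76]).

Step 1: Update the sums with the new point (n goes from 11 to 12)
Σx  = 48.66 + 15.46 = 64.12
Σy  = 372.01 + 87.42 = 459.43
Σx² = 250.8798 + 15.46² = 250.8798 + 239.0116 = 489.8914
Σxy = 1773.6163 + 15.46×87.42 = 1773.6163 + 1351.5132 = 3125.1295

Step 2: Recompute the slope with b₁ = (nΣxy − ΣxΣy) / (nΣx² − (Σx)²)
Numerator   = 12×3125.1295 − 64.12×459.43 = 37501.5540 − 29458.6516 = 8042.9024
Denominator = 12×489.8914 − 64.12² = 5878.6968 − 4111.3744 = 1767.3224
b₁(new) = 8042.9024 / 1767.3224 = 4.5509

(Same formula on the original sums: (11×1773.6163 − 48.66×372.01) / (11×250.8798 − 48.66²) = 1407.7727 / 391.8822 = 3.5923, matching the given fit.)

Step 3: Change in slope
Δβ₁ = 4.5509 − 3.5923 = +0.9586
Relative change = +0.9586 / 3.5923 × 100% = +26.7%
→ the slope increases when the point is added.

A high-leverage point only changes the slope if it is off the original line; here y = 87.42 is above the original trend, so the slope increases.
In practice: refit with and without it and report both if conclusions differ.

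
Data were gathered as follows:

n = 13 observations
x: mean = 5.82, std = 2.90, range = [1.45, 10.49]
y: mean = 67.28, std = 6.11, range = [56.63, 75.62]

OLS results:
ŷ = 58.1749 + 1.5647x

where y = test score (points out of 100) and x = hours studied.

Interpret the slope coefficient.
On average, test score is about 1.5647 points higher for every extra hour of study time.

The slope coefficient β₁ = 1.5647 represents the marginal effect of study time on test score.

Interpretation:
- Study time up by 1 hour → predicted test score increases by 1.5647 points
- This is a linear approximation: the same per-unit change is assumed across the whole observed x range
- The slope describes association in these data, not necessarily a causal effect

The intercept β₀ = 58.1749 is the predicted test score when study time = 0; since the smallest observed x is 1.45, this is an extrapolation and mainly anchors the line.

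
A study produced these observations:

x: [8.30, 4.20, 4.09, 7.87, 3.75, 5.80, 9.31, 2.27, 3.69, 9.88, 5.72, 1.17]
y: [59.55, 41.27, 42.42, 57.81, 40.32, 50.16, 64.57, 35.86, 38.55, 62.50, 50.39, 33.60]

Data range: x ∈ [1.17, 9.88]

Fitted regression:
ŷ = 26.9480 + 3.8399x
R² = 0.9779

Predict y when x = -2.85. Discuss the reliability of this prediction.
The equation gives ŷ = 16.0043; however x = -2.85 is 4.02 units below the observed range, so this extrapolated value should not be trusted.

Prediction calculation:
ŷ = 26.9480 + 3.8399 × (-2.85)
ŷ = 16.0043

Reliability:
- Data range: x ∈ [1.17, 9.88]
- Prediction point: x = -2.85 is 4.02 units below the observed range → this is EXTRAPOLATION, not interpolation

Why that matters here:
- The standard error of prediction grows with (x − x̄)², and x = -2.85 is far from x̄ = 5.50
- The linear relationship may not hold outside the observed range
- Real relationships often flatten, saturate, or turn nonlinear at extremes

Report the number if required, but flag clearly that it is an extrapolation.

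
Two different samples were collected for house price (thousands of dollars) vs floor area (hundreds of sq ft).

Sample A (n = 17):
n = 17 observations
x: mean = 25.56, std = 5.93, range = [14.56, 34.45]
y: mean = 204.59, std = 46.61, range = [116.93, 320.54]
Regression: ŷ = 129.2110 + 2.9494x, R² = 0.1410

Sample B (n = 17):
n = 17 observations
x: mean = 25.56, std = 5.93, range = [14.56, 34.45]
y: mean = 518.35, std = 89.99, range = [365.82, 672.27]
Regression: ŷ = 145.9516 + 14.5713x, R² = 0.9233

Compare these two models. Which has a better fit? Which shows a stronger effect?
Model B has the better fit (R² = 0.9233 vs 0.1410). Model B shows the stronger effect (|β₁| = 14.5713 vs 2.9494).

Model Comparison:

Goodness of fit (R²):
- Model A: R² = 0.1410 → 14.10% of variance in house price explained
- Model B: R² = 0.9233 → 92.33% of variance in house price explained
- 0.9233 > 0.1410 → Model B has the better fit

Which has the larger per-hundred sq ft effect? (|β₁|)
- Model A: β₁ = 2.9494 → predicted house price rises 2.9494 thousand dollars per additional hundred sq ft of floor area
- Model B: β₁ = 14.5713 → predicted house price rises 14.5713 thousand dollars per additional hundred sq ft of floor area
- |2.9494| < |14.5713| → Model B shows the stronger marginal effect

Notes:
- R² measures how tightly points cluster around the line; β₁ measures how steep the line is — they answer different questions.
- The two samples could reflect different populations, time periods, or measurement quality.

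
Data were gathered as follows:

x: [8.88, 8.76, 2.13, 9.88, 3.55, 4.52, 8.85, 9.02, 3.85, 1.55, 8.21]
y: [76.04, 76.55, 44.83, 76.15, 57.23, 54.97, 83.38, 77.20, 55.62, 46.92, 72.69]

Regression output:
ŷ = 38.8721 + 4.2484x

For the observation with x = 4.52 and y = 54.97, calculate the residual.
Residual = -3.1049

The residual is the difference between the actual value and the predicted value:

Residual = y - ŷ

Step 1: Calculate predicted value
ŷ = 38.8721 + 4.2484 × 4.52
ŷ = 58.0749

Step 2: Calculate residual
Residual = 54.97 - 58.0749
Residual = -3.1049

The residual is negative, so the observed y = 54.97 sits below the regression line (the line overestimates it by 3.1049).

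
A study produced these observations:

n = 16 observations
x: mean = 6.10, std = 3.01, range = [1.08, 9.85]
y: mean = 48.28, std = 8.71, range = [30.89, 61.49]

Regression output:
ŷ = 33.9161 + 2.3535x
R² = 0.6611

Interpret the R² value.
About 66.11% of the variability in y is accounted for by the regression on x (R² = 0.6611) — a moderate linear fit.

R² = 1 − SS_res/SS_tot compares the residual scatter to the total scatter of y about its mean.

Here R² = 0.6611:
- Explained: 66.11% of the variation in y
- Unexplained (residual): 100% − 66.11% = 33.89%
- Rule of thumb (below 0.3 weak; 0.3 to below 0.7 moderate; 0.7 and above strong) → moderate

Calculation: R² = 1 − (SS_res / SS_tot), where SS_res is the sum of squared residuals and SS_tot the total sum of squares.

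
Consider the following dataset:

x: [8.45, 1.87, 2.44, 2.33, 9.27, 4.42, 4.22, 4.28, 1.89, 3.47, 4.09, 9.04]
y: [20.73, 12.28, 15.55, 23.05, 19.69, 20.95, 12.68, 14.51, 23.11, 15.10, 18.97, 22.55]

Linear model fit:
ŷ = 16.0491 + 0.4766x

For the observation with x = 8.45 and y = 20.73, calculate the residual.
Residual = 0.6536

The residual is the difference between the actual value and the predicted value:

Residual = y - ŷ

Step 1: Calculate predicted value
ŷ = 16.0491 + 0.4766 × 8.45
ŷ = 20.0764

Step 2: Calculate residual
Residual = 20.73 - 20.0764
Residual = 0.6536

Interpretation: the model underestimates the actual value by 0.6536 at this point (positive residual → observation lies above the fitted line).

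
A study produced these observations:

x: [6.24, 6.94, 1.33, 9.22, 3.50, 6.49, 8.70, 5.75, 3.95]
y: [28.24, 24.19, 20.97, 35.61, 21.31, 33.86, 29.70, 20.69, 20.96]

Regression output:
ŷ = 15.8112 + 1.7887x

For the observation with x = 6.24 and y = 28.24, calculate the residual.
Residual = 1.2673

The residual is the difference between the actual value and the predicted value:

Residual = y - ŷ

Step 1: Calculate predicted value
ŷ = 15.8112 + 1.7887 × 6.24
ŷ = 26.9727

Step 2: Calculate residual
Residual = 28.24 - 26.9727
Residual = 1.2673

The residual is positive, so the observed y = 28.24 sits above the regression line (the line underestimates it by 1.2673).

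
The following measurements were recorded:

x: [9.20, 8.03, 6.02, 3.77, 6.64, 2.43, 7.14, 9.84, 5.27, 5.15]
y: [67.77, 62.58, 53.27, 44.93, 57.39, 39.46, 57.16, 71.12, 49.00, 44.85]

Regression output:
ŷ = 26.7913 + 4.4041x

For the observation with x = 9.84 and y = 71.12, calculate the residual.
Residual = 0.9924

The residual is the difference between the actual value and the predicted value:

Residual = y - ŷ

Step 1: Calculate predicted value
ŷ = 26.7913 + 4.4041 × 9.84
ŷ = 70.1276

Step 2: Calculate residual
Residual = 71.12 - 70.1276
Residual = 0.9924

Interpretation: the model underestimates the actual value by 0.9924 at this point (positive residual → observation lies above the fitted line).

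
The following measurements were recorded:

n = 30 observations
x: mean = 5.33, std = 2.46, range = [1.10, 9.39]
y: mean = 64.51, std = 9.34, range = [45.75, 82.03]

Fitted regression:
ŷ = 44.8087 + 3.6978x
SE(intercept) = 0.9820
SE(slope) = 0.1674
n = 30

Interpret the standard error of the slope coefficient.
SE(slope) = 0.1674 measures the uncertainty in the estimated slope. The coefficient is estimated precisely (SE/|β̂₁| = 4.5%).

What SE measures:
- The standard error quantifies the sampling variability of the coefficient estimate
- It is the estimated standard deviation of β̂₁ across hypothetical repeated samples of the same size
- Smaller SE → more precise estimate

Relative precision:
- SE / |β̂₁| = 0.1674 / 3.6978 = 4.5%
- Rule of thumb (under 20%: precise; 20% to under 50%: moderately precise; 50% or more: imprecise) → precise

Rough 95% range (±2 SE): 3.6978 ± 0.3348 → (3.3630, 4.0326).

What drives SE(β̂₁): larger n (here n = 30) → smaller SE; wider spread of x values → smaller SE.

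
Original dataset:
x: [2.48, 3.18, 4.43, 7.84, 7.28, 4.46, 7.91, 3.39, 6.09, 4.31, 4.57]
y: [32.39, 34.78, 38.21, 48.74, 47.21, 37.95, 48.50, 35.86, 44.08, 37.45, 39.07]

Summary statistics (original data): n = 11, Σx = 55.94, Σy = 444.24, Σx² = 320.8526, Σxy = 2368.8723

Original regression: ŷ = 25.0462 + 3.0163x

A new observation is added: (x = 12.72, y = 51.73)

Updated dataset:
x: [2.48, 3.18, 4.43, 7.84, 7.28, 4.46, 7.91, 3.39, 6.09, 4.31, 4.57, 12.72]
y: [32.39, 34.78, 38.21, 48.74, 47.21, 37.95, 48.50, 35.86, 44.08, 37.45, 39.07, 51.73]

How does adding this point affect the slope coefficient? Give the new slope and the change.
The slope changes from 3.0163 to 2.1058 (change of -0.9105, or -30.2%).

x = 12.72 lies well outside the original x-range [2.48, 7.91] (x̄ ≈ 5.09), so this observation has high leverage and can move the slope substantially.

Step 1: Update the sums with the new point (n goes from 11 to 12)
Σx  = 55.94 + 12.72 = 68.66
Σy  = 444.24 + 51.73 = 495.97
Σx² = 320.8526 + 12.72² = 320.8526 + 161.7984 = 482.6510
Σxy = 2368.8723 + 12.72×51.73 = 2368.8723 + 658.0056 = 3026.8779

Step 2: Recompute the slope with b₁ = (nΣxy − ΣxΣy) / (nΣx² − (Σx)²)
Numerator   = 12×3026.8779 − 68.66×495.97 = 36322.5348 − 34053.3002 = 2269.2346
Denominator = 12×482.6510 − 68.66² = 5791.8120 − 4714.1956 = 1077.6164
b₁(new) = 2269.2346 / 1077.6164 = 2.1058

(Same formula on the original sums: (11×2368.8723 − 55.94×444.24) / (11×320.8526 − 55.94²) = 1206.8097 / 400.0950 = 3.0163, matching the given fit.)

Step 3: Change in slope
Δβ₁ = 2.1058 − 3.0163 = -0.9105
Relative change = -0.9105 / 3.0163 × 100% = -30.2%
→ the slope decreases when the point is added.

Because the point sits below the extension of the original line at a high-leverage x, it tilts the fit down.
In practice: refit with and without it and report both if conclusions differ; examine leverage (hᵢ) and Cook's distance rather than deleting it automatically.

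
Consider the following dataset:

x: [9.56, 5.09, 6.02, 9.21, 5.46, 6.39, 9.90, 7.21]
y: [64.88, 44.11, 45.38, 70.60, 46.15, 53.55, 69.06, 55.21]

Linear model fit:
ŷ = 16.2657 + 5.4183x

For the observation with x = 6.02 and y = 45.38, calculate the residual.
Residual = -3.5039

The residual is the difference between the actual value and the predicted value:

Residual = y - ŷ

Step 1: Calculate predicted value
ŷ = 16.2657 + 5.4183 × 6.02
ŷ = 48.8839

Step 2: Calculate residual
Residual = 45.38 - 48.8839
Residual = -3.5039

Interpretation: the model overestimates the actual value by 3.5039 at this point (negative residual → observation lies below the fitted line).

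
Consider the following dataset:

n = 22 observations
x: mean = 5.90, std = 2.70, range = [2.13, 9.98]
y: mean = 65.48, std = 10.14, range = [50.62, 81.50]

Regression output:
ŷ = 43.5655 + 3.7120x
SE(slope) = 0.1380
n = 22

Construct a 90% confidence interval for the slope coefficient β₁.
The 90% CI for β₁ is (3.4740, 3.9500)

Confidence interval for the slope:

The 90% CI for β₁ is: β̂₁ ± t*(α/2, n-2) × SE(β̂₁)

Step 1: Find critical t-value
- Confidence level = 0.9
- Degrees of freedom = n - 2 = 22 - 2 = 20
- t*(α/2, 20) = 1.7247

Step 2: Calculate margin of error
Margin = 1.7247 × 0.1380 = 0.2380

Step 3: Construct interval
CI = 3.7120 ± 0.2380
CI = (3.4740, 3.9500)

Interpretation: We are 90% confident that the true slope β₁ lies between 3.4740 and 3.9500.
Since 0 is outside the interval, a two-sided test at α = 0.10 would reject H₀: β₁ = 0.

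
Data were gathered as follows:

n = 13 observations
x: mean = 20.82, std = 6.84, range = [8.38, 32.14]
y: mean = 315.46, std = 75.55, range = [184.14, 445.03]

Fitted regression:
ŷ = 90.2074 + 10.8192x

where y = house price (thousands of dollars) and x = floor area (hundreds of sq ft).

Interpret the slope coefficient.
An increase of one hundred sq ft in floor area is associated with a 10.8192 thousand dollars increase in predicted house price.

The slope coefficient β₁ = 10.8192 represents the marginal effect of floor area on house price.

Interpretation:
- Floor area up by 1 hundred sq ft → predicted house price increases by 10.8192 thousand dollars
- This is a linear approximation: the same per-unit change is assumed across the whole observed x range

The intercept β₀ = 90.2074 is the predicted house price when floor area = 0; since the smallest observed x is 8.38, this is an extrapolation and mainly anchors the line.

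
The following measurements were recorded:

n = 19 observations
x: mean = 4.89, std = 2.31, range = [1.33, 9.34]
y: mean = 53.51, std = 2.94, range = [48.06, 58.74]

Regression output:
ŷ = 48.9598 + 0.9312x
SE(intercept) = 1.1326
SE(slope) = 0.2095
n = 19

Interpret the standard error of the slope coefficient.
SE(slope) = 0.2095 measures the uncertainty in the estimated slope. The coefficient is estimated with moderate precision (SE/|β̂₁| = 22.5%).

What SE measures:
- The standard error quantifies the sampling variability of the coefficient estimate
- It is the estimated standard deviation of β̂₁ across hypothetical repeated samples of the same size
- Smaller SE → more precise estimate

Relative precision:
- SE / |β̂₁| = 0.2095 / 0.9312 = 22.5%
- Rule of thumb (under 20%: precise; 20% to under 50%: moderately precise; 50% or more: imprecise) → moderately precise

Rough 95% range (±2 SE): 0.9312 ± 0.4190 → (0.5122, 1.3502).

What drives SE(β̂₁): more residual scatter → larger SE; larger n (here n = 19) → smaller SE; wider spread of x values → smaller SE.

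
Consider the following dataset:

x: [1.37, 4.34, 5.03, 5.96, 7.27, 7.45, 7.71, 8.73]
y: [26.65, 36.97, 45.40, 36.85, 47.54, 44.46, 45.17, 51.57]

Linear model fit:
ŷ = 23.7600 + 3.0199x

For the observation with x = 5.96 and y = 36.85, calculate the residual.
Residual = -4.9086

The residual is the difference between the actual value and the predicted value:

Residual = y - ŷ

Step 1: Calculate predicted value
ŷ = 23.7600 + 3.0199 × 5.96
ŷ = 41.7586

Step 2: Calculate residual
Residual = 36.85 - 41.7586
Residual = -4.9086

Interpretation: the model overestimates the actual value by 4.9086 at this point (negative residual → observation lies below the fitted line).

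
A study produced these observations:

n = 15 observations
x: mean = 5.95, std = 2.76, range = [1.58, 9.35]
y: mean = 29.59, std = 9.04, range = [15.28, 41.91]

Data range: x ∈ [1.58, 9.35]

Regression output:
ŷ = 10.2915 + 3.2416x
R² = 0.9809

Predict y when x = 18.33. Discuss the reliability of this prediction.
The equation gives ŷ = 69.7100; however x = 18.33 is 8.98 units above the observed range, so this extrapolated value should not be trusted.

Prediction calculation:
ŷ = 10.2915 + 3.2416 × 18.33
ŷ = 69.7100

Reliability:
- Data range: x ∈ [1.58, 9.35]
- Prediction point: x = 18.33 is 8.98 units above the observed range → this is EXTRAPOLATION, not interpolation

Why that matters here:
- The linear relationship may not hold outside the observed range
- The standard error of prediction grows with (x − x̄)², and x = 18.33 is far from x̄ = 5.95

A defensible statement: 'if the linear trend continued to x = 18.33, y would be about 69.7100' — the premise is untested.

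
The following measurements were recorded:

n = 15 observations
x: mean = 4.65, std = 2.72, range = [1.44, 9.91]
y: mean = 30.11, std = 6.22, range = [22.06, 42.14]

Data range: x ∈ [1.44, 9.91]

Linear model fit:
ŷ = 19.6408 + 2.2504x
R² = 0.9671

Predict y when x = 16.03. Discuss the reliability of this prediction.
The equation gives ŷ = 55.7147; however x = 16.03 is 6.12 units above the observed range, so this extrapolated value should not be trusted.

Prediction calculation:
ŷ = 19.6408 + 2.2504 × 16.03
ŷ = 55.7147

Reliability:
- Data range: x ∈ [1.44, 9.91]
- Prediction point: x = 16.03 is 6.12 units above the observed range → this is EXTRAPOLATION, not interpolation

Why that matters here:
- The standard error of prediction grows with (x − x̄)², and x = 16.03 is far from x̄ = 4.65
- Real relationships often flatten, saturate, or turn nonlinear at extremes

A defensible statement: 'if the linear trend continued to x = 16.03, y would be about 55.7147' — the premise is untested.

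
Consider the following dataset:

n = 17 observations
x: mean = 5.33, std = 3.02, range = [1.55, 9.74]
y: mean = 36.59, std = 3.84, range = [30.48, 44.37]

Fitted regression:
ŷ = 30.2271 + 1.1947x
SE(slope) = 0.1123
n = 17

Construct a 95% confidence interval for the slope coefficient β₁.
The 95% CI for β₁ is (0.9553, 1.4341)

Confidence interval for the slope:

The 95% CI for β₁ is: β̂₁ ± t*(α/2, n-2) × SE(β̂₁)

Step 1: Find critical t-value
- Confidence level = 0.95
- Degrees of freedom = n - 2 = 17 - 2 = 15
- t*(α/2, 15) = 2.1314

Step 2: Calculate margin of error
Margin = 2.1314 × 0.1123 = 0.2394

Step 3: Construct interval
CI = 1.1947 ± 0.2394
CI = (0.9553, 1.4341)

Interpretation: each one-unit increase in x is associated with a change in mean y of between 0.9553 and 1.4341, with 95% confidence.
Both endpoints are positive, so the data support a genuinely positive slope at this confidence level.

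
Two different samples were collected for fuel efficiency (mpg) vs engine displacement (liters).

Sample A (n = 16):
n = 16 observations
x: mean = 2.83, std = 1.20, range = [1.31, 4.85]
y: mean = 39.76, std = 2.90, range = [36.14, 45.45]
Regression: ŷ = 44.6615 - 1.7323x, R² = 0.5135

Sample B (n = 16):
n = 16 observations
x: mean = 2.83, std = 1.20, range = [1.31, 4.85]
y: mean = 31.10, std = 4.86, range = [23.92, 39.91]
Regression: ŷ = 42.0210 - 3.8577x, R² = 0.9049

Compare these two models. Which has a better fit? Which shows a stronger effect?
Model B has the better fit (R² = 0.9049 vs 0.5135). Model B shows the stronger effect (|β₁| = 3.8577 vs 1.7323).

Model Comparison:

Goodness of fit (R²):
- Model A: R² = 0.5135 → 51.35% of variance in fuel efficiency explained
- Model B: R² = 0.9049 → 90.49% of variance in fuel efficiency explained
- 0.9049 > 0.5135 → Model B has the better fit

Strength of effect — compare |β₁|:
- Model A: β₁ = -1.7323 → predicted fuel efficiency falls 1.7323 mpg per additional liter of engine displacement
- Model B: β₁ = -3.8577 → predicted fuel efficiency falls 3.8577 mpg per additional liter of engine displacement
- |-1.7323| < |-3.8577| → Model B shows the stronger marginal effect

Notes:
- The two samples could reflect different populations, time periods, or measurement quality.
- A steeper slope doesn't make a better model if the scatter around the line is large.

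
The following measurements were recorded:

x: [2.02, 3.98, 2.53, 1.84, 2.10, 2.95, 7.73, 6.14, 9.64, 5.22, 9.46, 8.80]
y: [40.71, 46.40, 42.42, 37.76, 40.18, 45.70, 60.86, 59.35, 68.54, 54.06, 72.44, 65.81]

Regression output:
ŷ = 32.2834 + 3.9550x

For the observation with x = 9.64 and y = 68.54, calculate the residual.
Residual = -1.8696

The residual is the difference between the actual value and the predicted value:

Residual = y - ŷ

Step 1: Calculate predicted value
ŷ = 32.2834 + 3.9550 × 9.64
ŷ = 70.4096

Step 2: Calculate residual
Residual = 68.54 - 70.4096
Residual = -1.8696

The residual is negative, so the observed y = 68.54 sits below the regression line (the line overestimates it by 1.8696).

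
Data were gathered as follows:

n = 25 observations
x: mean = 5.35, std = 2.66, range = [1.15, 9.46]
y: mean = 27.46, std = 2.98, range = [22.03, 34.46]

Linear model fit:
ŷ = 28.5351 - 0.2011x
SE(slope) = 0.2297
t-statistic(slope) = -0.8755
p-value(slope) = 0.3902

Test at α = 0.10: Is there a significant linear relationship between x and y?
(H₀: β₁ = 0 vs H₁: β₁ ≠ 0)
Fail to reject H₀: p-value = 0.3902 ≥ α = 0.10. The linear relationship is not significant at the 10% level.

Hypothesis test for the slope coefficient:

H₀: β₁ = 0 (no linear relationship)
H₁: β₁ ≠ 0 (linear relationship exists)

Test statistic: t = β̂₁ / SE(β̂₁) = -0.2011 / 0.2297 = -0.8755

With df = 23, the two-sided p-value for |t| = 0.8755 is 0.3902.

Decision rule: reject H₀ if p-value < α.
p-value = 0.3902 ≥ α = 0.10 → fail to reject H₀.

Conclusion: the linear association between x and y is not significant at the 10% level.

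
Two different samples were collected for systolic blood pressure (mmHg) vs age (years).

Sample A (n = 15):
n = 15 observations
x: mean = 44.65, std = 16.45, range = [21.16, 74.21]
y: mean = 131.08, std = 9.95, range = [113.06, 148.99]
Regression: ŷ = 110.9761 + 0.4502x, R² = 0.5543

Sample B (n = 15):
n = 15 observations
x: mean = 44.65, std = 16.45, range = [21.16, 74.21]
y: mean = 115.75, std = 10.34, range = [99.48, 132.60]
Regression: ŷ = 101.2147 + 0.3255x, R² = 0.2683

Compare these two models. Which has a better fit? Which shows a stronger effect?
Model A has the better fit (R² = 0.5543 vs 0.2683). Model A shows the stronger effect (|β₁| = 0.4502 vs 0.3255).

Model Comparison:

Which explains more variance? (R²)
- Model A: R² = 0.5543 → 55.43% of variance in blood pressure explained
- Model B: R² = 0.2683 → 26.83% of variance in blood pressure explained
- 0.5543 > 0.2683 → Model A has the better fit

Which has the larger per-year effect? (|β₁|)
- Model A: β₁ = 0.4502 → predicted blood pressure rises 0.4502 mmHg per additional year of age
- Model B: β₁ = 0.3255 → predicted blood pressure rises 0.3255 mmHg per additional year of age
- |0.4502| > |0.3255| → Model A shows the stronger marginal effect

Note: The two samples could reflect different populations, time periods, or measurement quality.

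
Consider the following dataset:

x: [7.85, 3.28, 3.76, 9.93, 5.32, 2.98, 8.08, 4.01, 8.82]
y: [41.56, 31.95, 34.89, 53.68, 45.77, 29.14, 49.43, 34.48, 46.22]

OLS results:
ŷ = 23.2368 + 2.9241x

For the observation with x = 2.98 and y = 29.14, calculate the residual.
Residual = -2.8106

The residual is the difference between the actual value and the predicted value:

Residual = y - ŷ

Step 1: Calculate predicted value
ŷ = 23.2368 + 2.9241 × 2.98
ŷ = 31.9506

Step 2: Calculate residual
Residual = 29.14 - 31.9506
Residual = -2.8106

Interpretation: the model overestimates the actual value by 2.8106 at this point (negative residual → observation lies below the fitted line).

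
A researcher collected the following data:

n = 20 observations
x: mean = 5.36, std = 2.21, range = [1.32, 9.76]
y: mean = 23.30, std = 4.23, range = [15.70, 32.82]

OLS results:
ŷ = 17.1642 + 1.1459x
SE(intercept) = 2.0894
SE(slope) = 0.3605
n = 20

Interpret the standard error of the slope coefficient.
SE(β̂₁) = 0.3605 is the estimated standard deviation of the slope estimate across repeated samples; relative to β̂₁ = 1.1459 that is 31.5%, a moderately precise estimate.

SE(β̂₁) = s / √Sxx, where s is the residual standard deviation and Sxx = Σ(x − x̄)². It is the yardstick for how far β̂₁ = 1.1459 could plausibly be from the true slope.

Relative precision:
- SE / |β̂₁| = 0.3605 / 1.1459 = 31.5%
- Rule of thumb (under 20%: precise; 20% to under 50%: moderately precise; 50% or more: imprecise) → moderately precise

Rough 95% range (±2 SE): 1.1459 ± 0.7210 → (0.4249, 1.8669).

What drives SE(β̂₁): more residual scatter → larger SE; wider spread of x values → smaller SE.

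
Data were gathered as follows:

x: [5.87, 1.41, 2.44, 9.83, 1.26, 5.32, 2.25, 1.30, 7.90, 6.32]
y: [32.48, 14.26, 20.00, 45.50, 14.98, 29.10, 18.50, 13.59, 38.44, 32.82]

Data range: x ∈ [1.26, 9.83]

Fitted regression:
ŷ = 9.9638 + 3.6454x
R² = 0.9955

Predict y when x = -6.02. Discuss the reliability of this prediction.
ŷ = -11.9815 (extrapolation — x = -6.02 lies outside [1.26, 9.83], so reliability is low).

Prediction calculation:
ŷ = 9.9638 + 3.6454 × (-6.02)
ŷ = -11.9815

Reliability:
- Data range: x ∈ [1.26, 9.83]
- Prediction point: x = -6.02 is 7.28 units below the observed range → this is EXTRAPOLATION, not interpolation

Why that matters here:
- There are no observations near this x to validate the fitted line there
- The standard error of prediction grows with (x − x̄)², and x = -6.02 is far from x̄ = 4.39
- R² describes fit only over the sampled x values; it says nothing about behaviour beyond them

Report the number if required, but flag clearly that it is an extrapolation.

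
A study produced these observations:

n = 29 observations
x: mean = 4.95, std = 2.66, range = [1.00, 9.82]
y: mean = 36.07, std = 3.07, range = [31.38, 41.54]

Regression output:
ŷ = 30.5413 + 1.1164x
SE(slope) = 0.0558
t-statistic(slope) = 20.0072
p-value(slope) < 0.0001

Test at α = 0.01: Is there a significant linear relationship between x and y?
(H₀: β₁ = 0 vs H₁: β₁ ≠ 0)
Since p-value < 0.0001 < α = 0.01, reject H₀ — the slope is significantly different from 0.

Hypothesis test for the slope coefficient:

H₀: β₁ = 0 (no linear relationship)
H₁: β₁ ≠ 0 (linear relationship exists)

Test statistic: t = β̂₁ / SE(β̂₁) = 1.1164 / 0.0558 = 20.0072

p < 0.0001: how often a slope estimate this far from 0 (in SE units) would arise by chance if β₁ were truly 0.

Decision rule: reject H₀ if p-value < α.
p-value < 0.0001 < α = 0.01 → reject H₀.

Conclusion: the linear association between x and y is significant at the 1% level.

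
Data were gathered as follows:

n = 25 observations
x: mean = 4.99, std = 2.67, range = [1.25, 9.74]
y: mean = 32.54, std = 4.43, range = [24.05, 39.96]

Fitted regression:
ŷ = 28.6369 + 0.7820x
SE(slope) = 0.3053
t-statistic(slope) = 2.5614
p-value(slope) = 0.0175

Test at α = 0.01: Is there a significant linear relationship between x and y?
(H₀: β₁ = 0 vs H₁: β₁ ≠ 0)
Fail to reject H₀: p-value = 0.0175 ≥ α = 0.01. The linear relationship is not significant at the 1% level.

Hypothesis test for the slope coefficient:

H₀: β₁ = 0 (no linear relationship)
H₁: β₁ ≠ 0 (linear relationship exists)

Test statistic: t = β̂₁ / SE(β̂₁) = 0.7820 / 0.3053 = 2.5614

p = 0.0175: how often a slope estimate this far from 0 (in SE units) would arise by chance if β₁ were truly 0.

Decision rule: reject H₀ if p-value < α.
p-value = 0.0175 ≥ α = 0.01 → fail to reject H₀.

There is not sufficient evidence at the 1% significance level to conclude that a linear relationship exists between x and y.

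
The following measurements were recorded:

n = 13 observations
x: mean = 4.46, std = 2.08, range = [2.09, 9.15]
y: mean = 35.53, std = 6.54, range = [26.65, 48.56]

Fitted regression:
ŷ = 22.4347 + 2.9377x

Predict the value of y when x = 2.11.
ŷ = 28.6332

To predict y for x = 2.11, substitute into the regression equation:

ŷ = 22.4347 + 2.9377 × 2.11
ŷ = 22.4347 + 6.1985
ŷ = 28.6332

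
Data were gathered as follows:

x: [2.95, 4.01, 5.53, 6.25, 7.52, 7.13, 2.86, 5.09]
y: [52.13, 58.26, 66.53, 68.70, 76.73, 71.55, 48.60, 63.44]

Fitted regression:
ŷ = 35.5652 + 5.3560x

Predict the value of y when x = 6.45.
ŷ = 70.1114

To predict y for x = 6.45, substitute into the regression equation:

ŷ = 35.5652 + 5.3560 × 6.45
ŷ = 35.5652 + 34.5462
ŷ = 70.1114

This is a point prediction; actual observations scatter around it by roughly the residual standard deviation.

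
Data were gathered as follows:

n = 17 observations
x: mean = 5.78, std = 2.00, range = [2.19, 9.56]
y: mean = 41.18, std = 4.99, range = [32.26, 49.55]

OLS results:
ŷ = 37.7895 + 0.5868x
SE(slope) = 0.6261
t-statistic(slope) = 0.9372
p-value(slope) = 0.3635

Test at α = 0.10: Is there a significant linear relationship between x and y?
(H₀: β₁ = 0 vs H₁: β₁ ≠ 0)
p-value = 0.3635 ≥ α = 0.10, so we fail to reject H₀. The relationship is not significant.

Hypothesis test for the slope coefficient:

H₀: β₁ = 0 (no linear relationship)
H₁: β₁ ≠ 0 (linear relationship exists)

Test statistic: t = β̂₁ / SE(β̂₁) = 0.5868 / 0.6261 = 0.9372

With df = 15, the two-sided p-value for |t| = 0.9372 is 0.3635.

Decision rule: reject H₀ if p-value < α.
p-value = 0.3635 ≥ α = 0.10 → fail to reject H₀.

At α = 0.10 the data do not provide convincing evidence of a nonzero slope.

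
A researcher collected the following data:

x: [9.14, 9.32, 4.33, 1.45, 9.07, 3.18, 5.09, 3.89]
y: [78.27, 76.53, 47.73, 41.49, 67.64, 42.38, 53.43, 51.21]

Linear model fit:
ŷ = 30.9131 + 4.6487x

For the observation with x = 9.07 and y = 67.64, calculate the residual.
Residual = -5.4368

The residual is the difference between the actual value and the predicted value:

Residual = y - ŷ

Step 1: Calculate predicted value
ŷ = 30.9131 + 4.6487 × 9.07
ŷ = 73.0768

Step 2: Calculate residual
Residual = 67.64 - 73.0768
Residual = -5.4368

The residual is negative, so the observed y = 67.64 sits below the regression line (the line overestimates it by 5.4368).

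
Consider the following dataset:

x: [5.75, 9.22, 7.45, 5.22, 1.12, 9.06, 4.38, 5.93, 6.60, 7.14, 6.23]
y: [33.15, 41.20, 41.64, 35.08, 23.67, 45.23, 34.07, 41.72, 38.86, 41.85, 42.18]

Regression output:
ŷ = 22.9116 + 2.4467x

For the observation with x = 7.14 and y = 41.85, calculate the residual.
Residual = 1.4690

The residual is the difference between the actual value and the predicted value:

Residual = y - ŷ

Step 1: Calculate predicted value
ŷ = 22.9116 + 2.4467 × 7.14
ŷ = 40.3810

Step 2: Calculate residual
Residual = 41.85 - 40.3810
Residual = 1.4690

Interpretation: the model underestimates the actual value by 1.4690 at this point (positive residual → observation lies above the fitted line).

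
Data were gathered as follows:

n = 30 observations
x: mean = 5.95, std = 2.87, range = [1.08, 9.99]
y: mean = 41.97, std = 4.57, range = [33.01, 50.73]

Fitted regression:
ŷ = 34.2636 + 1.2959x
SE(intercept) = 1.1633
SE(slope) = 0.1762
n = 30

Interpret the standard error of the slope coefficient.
SE(slope) = 0.1762 measures the uncertainty in the estimated slope. The coefficient is estimated precisely (SE/|β̂₁| = 13.6%).

SE(β̂₁) = s / √Sxx, where s is the residual standard deviation and Sxx = Σ(x − x̄)². It is the yardstick for how far β̂₁ = 1.2959 could plausibly be from the true slope.

Relative precision:
- SE / |β̂₁| = 0.1762 / 1.2959 = 13.6%
- Rule of thumb (under 20%: precise; 20% to under 50%: moderately precise; 50% or more: imprecise) → precise

Link to the t-test: t = β̂₁ / SE(β̂₁) = 1.2959 / 0.1762 = 7.3547, the statistic for H₀: β₁ = 0.

What drives SE(β̂₁): larger n (here n = 30) → smaller SE; wider spread of x values → smaller SE.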